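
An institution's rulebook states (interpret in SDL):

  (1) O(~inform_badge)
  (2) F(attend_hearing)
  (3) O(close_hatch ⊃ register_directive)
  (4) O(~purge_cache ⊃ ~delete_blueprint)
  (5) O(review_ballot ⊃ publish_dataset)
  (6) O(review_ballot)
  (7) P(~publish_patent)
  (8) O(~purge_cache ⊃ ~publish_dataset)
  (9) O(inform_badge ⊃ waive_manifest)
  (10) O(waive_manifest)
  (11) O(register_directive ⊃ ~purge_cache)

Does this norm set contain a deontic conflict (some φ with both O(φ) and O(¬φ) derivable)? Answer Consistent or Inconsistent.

Consistent

Premise 9 is O(inform_badge ⊃ waive_manifest); even if O(waive_manifest) held, inferring O(inform_badge) would be affirming the consequent — invalid.
So O(inform_badge) is not derivable, and the apparent clash with O(~inform_badge) does not arise.
A world satisfying every obligation exists (e.g. attend_hearing=false, close_hatch=false, delete_blueprint=false, inform_badge=false, publish_dataset=true, publish_patent=false, purge_cache=true, register_directive=false, review_ballot=true, waive_manifest=true); no atom is both obligatory and forbidden, so the set is consistent.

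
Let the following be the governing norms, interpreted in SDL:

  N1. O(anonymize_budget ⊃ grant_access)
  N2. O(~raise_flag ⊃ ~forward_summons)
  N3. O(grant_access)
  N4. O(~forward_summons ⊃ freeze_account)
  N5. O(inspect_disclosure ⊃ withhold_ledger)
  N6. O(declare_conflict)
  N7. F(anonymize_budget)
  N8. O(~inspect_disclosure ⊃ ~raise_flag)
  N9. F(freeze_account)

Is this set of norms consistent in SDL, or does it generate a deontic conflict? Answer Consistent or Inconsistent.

Premise 1 is O(anonymize_budget ⊃ grant_access); even if O(grant_access) held, inferring O(anonymize_budget) would be affirming the consequent — invalid.
So O(anonymize_budget) is not derivable, and the apparent clash with O(~anonymize_budget) does not arise.
A world satisfying every obligation exists (e.g. anonymize_budget=false, declare_conflict=true, forward_summons=true, freeze_account=false, grant_access=true, inspect_disclosure=true, raise_flag=true, withhold_ledger=true); no atom is both obligatory and forbidden, so the set is consistent.

Consistent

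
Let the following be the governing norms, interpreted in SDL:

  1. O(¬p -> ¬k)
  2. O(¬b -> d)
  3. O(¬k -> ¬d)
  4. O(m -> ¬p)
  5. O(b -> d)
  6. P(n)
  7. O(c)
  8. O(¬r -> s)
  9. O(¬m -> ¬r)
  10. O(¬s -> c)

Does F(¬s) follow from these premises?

Yes

Premises 2 and 5 are O(¬b -> d) and O(b -> d); every ideal world satisfies ¬b or b, so in either case d holds — hence O(d).
Premise 3, O(¬k -> ¬d), contraposes to O(d -> k); with O(d) we get O(k).
Premise 1, O(¬p -> ¬k), contraposes to O(k -> p); with O(k) we get O(p).
Premise 4 is O(m -> ¬p); contrapositively O(p -> ¬m). Since O(p) holds, K gives O(¬m).
Premise 9 is O(¬m -> ¬r); since O(¬m), deontic closure gives O(¬r).
With premise 8, O(¬r -> s), the K-axiom yields O(s).
Premises 6, 7, 10 do not contribute to this derivation.
So O(s) holds, i.e. F(¬s). The claim follows.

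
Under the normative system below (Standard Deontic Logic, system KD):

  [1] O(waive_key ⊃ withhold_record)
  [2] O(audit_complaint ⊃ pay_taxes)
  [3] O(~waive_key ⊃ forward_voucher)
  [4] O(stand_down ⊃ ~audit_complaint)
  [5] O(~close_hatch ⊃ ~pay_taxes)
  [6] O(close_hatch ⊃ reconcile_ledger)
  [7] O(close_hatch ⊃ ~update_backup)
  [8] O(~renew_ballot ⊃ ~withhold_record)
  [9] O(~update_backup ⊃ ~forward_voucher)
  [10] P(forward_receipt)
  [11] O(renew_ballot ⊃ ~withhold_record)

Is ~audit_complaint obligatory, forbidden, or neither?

Obligatory

By case analysis on renew_ballot: premise 11 gives O(renew_ballot ⊃ ~withhold_record) and premise 8 gives O(~renew_ballot ⊃ ~withhold_record), so O(~withhold_record) either way.
Premise 1 is O(waive_key ⊃ withhold_record); contrapositively O(~withhold_record ⊃ ~waive_key). Since O(~withhold_record) holds, K gives O(~waive_key).
Premise 3 is O(~waive_key ⊃ forward_voucher); since O(~waive_key), deontic closure gives O(forward_voucher).
The contrapositive of premise 9 (O(~update_backup ⊃ ~forward_voucher)) is O(forward_voucher ⊃ update_backup), and O(forward_voucher) is already established, so O(update_backup).
The contrapositive of premise 7 (O(close_hatch ⊃ ~update_backup)) is O(update_backup ⊃ ~close_hatch), and O(update_backup) is already established, so O(~close_hatch).
With premise 5, O(~close_hatch ⊃ ~pay_taxes), the K-axiom yields O(~pay_taxes).
Premise 2, O(audit_complaint ⊃ pay_taxes), contraposes to O(~pay_taxes ⊃ ~audit_complaint); with O(~pay_taxes) we get O(~audit_complaint).
Premises 4, 6, 10 do not contribute to this derivation.
Hence ~audit_complaint is obligatory.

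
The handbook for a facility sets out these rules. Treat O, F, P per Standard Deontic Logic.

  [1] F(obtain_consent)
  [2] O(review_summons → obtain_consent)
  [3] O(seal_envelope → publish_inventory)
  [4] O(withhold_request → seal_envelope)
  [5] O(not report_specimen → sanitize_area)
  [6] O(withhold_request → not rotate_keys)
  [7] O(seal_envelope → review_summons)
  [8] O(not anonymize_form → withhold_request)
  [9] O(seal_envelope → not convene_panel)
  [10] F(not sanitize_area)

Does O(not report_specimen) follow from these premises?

Premise 5 is O(not report_specimen → sanitize_area); even if O(sanitize_area) held, inferring O(not report_specimen) would be affirming the consequent — invalid.
No other premise forces O(not report_specimen). An ideal world satisfying every premise can still have not report_specimen false, so O(not report_specimen) is not derivable.

No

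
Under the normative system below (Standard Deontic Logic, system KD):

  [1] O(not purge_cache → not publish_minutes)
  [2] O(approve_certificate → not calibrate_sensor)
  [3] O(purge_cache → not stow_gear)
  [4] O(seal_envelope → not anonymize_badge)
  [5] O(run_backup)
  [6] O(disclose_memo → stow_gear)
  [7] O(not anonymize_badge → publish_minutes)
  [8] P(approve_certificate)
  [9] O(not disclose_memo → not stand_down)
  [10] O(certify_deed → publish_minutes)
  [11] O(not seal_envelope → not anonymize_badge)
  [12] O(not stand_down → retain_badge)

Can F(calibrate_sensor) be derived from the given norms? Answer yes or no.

No

Premise 2 is O(approve_certificate → not calibrate_sensor), but O(approve_certificate) is not derivable from the premises (the permission P(approve_certificate) asserts only not O(not approve_certificate), not O(approve_certificate)), so it does not yield O(not calibrate_sensor).
No other premise forces O(not calibrate_sensor). An ideal world satisfying every premise can still have calibrate_sensor true, so F(calibrate_sensor) is not derivable.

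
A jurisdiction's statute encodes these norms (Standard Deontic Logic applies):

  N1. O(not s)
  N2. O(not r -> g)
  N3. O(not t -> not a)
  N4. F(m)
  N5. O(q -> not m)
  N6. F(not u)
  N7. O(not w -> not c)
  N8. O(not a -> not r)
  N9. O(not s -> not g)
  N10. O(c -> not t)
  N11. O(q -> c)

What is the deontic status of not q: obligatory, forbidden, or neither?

From premise 1 we have O(not s).
With premise 9, O(not s -> not g), the K-axiom yields O(not g).
The contrapositive of premise 2 (O(not r -> g)) is O(not g -> r), and O(not g) is already established, so O(r).
The contrapositive of premise 8 (O(not a -> not r)) is O(r -> a), and O(r) is already established, so O(a).
The contrapositive of premise 3 (O(not t -> not a)) is O(a -> t), and O(a) is already established, so O(t).
The contrapositive of premise 10 (O(c -> not t)) is O(t -> not c), and O(t) is already established, so O(not c).
The contrapositive of premise 11 (O(q -> c)) is O(not c -> not q), and O(not c) is already established, so O(not q).
Premises 4, 5, 6, 7 do not contribute to this derivation.
Hence not q is obligatory.

Obligatory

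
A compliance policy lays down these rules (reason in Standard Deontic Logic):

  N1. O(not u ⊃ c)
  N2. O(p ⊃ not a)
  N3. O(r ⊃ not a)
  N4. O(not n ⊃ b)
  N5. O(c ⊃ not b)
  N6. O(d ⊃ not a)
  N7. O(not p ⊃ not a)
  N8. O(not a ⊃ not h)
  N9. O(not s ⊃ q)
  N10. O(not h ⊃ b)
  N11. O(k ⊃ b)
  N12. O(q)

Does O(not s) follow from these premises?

Premise 9 is O(not s ⊃ q); even if O(q) held, inferring O(not s) would be affirming the consequent — invalid.
No other premise forces O(not s). An ideal world satisfying every premise can still have not s false, so O(not s) is not derivable.

No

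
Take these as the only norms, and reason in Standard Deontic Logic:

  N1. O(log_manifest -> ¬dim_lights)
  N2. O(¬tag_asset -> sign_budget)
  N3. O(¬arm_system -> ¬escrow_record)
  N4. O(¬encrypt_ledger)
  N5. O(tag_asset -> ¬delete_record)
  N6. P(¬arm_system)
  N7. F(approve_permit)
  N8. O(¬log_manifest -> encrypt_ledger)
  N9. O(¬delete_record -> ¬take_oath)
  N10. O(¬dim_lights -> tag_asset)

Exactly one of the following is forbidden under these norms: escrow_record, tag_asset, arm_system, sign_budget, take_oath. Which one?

take_oath

Premise 4 gives O(¬encrypt_ledger).
Premise 8, O(¬log_manifest -> encrypt_ledger), contraposes to O(¬encrypt_ledger -> log_manifest); with O(¬encrypt_ledger) we get O(log_manifest).
From O(log_manifest) and premise 1, O(log_manifest -> ¬dim_lights), we obtain O(¬dim_lights).
From O(¬dim_lights) and premise 10, O(¬dim_lights -> tag_asset), we obtain O(tag_asset).
Premise 5 is O(tag_asset -> ¬delete_record); since O(tag_asset), deontic closure gives O(¬delete_record).
From O(¬delete_record) and premise 9, O(¬delete_record -> ¬take_oath), we obtain O(¬take_oath).
So O(¬take_oath) holds, i.e. take_oath is forbidden. None of the other listed options is forbidden under the premises.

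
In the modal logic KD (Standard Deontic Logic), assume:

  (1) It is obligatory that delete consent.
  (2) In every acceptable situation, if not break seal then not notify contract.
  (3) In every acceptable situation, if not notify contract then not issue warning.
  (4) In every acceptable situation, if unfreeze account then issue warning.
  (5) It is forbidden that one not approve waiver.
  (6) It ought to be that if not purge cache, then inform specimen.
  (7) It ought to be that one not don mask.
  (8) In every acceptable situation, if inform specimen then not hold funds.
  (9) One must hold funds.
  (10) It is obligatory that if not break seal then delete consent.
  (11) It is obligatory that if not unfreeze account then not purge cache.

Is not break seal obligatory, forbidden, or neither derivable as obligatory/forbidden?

From premise 9 we have O(hold_funds).
Premise 8 is O(inform_specimen → ¬hold_funds); contrapositively O(hold_funds → ¬inform_specimen). Since O(hold_funds) holds, K gives O(¬inform_specimen).
The contrapositive of premise 6 (O(¬purge_cache → inform_specimen)) is O(¬inform_specimen → purge_cache), and O(¬inform_specimen) is already established, so O(purge_cache).
Premise 11, O(¬unfreeze_account → ¬purge_cache), contraposes to O(purge_cache → unfreeze_account); with O(purge_cache) we get O(unfreeze_account).
Applying K to premise 4 (O(unfreeze_account → issue_warning)) and O(unfreeze_account) yields O(issue_warning).
The contrapositive of premise 3 (O(¬notify_contract → ¬issue_warning)) is O(issue_warning → notify_contract), and O(issue_warning) is already established, so O(notify_contract).
Premise 2 is O(¬break_seal → ¬notify_contract); contrapositively O(notify_contract → break_seal). Since O(notify_contract) holds, K gives O(break_seal).
Premises 1, 5, 7, 10 do not contribute to this derivation.
Thus O(break_seal), which is F(¬break_seal): ¬break_seal is forbidden.

Forbidden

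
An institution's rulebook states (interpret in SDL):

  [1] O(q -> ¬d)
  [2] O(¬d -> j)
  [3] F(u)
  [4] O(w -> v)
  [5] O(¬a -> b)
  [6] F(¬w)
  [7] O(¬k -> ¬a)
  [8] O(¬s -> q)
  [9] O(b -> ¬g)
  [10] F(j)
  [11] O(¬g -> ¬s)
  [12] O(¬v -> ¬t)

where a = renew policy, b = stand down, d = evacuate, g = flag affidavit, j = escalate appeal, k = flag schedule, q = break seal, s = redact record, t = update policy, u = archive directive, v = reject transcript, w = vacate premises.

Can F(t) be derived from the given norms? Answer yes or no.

Premise 12 is O(¬v -> ¬t), but O(¬v) is not derivable from the premises, so it does not yield O(¬t).
No other premise forces O(¬t). An ideal world satisfying every premise can still have t true, so F(t) is not derivable.

No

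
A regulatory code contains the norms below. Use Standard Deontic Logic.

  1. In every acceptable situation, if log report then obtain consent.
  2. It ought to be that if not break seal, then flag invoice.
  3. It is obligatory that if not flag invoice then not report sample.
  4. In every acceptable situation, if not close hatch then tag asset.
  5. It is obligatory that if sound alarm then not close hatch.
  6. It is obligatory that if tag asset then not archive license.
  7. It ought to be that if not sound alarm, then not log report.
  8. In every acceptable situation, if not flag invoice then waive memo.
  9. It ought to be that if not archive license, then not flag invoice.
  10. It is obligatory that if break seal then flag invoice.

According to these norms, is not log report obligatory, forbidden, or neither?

Obligatory

Premises 10 and 2 are O(break_seal → flag_invoice) and O(¬break_seal → flag_invoice); every ideal world satisfies break_seal or ¬break_seal, so in either case flag_invoice holds — hence O(flag_invoice).
Premise 9, O(¬archive_license → ¬flag_invoice), contraposes to O(flag_invoice → archive_license); with O(flag_invoice) we get O(archive_license).
Premise 6, O(tag_asset → ¬archive_license), contraposes to O(archive_license → ¬tag_asset); with O(archive_license) we get O(¬tag_asset).
Premise 4 is O(¬close_hatch → tag_asset); contrapositively O(¬tag_asset → close_hatch). Since O(¬tag_asset) holds, K gives O(close_hatch).
The contrapositive of premise 5 (O(sound_alarm → ¬close_hatch)) is O(close_hatch → ¬sound_alarm), and O(close_hatch) is already established, so O(¬sound_alarm).
From O(¬sound_alarm) and premise 7, O(¬sound_alarm → ¬log_report), we obtain O(¬log_report).
Premises 1, 3, 8 do not contribute to this derivation.
Hence ¬log_report is obligatory.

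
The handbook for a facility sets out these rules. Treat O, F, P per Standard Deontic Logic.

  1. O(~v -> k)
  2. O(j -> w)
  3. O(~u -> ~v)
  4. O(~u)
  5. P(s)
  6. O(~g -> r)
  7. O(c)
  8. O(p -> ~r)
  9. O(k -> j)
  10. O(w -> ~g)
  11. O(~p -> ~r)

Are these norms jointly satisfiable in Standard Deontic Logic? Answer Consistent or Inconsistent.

Inconsistent

Premises 8 and 11 cover both cases: O(p -> ~r) and O(~p -> ~r). Since p ∨ ~p is a tautology, O(~r) follows.
Premise 6, O(~g -> r), contraposes to O(~r -> g); with O(~r) we get O(g).
Premise 10 is O(w -> ~g); contrapositively O(g -> ~w). Since O(g) holds, K gives O(~w).
Premise 2 is O(j -> w); contrapositively O(~w -> ~j). Since O(~w) holds, K gives O(~j).
The contrapositive of premise 9 (O(k -> j)) is O(~j -> ~k), and O(~j) is already established, so O(~k).
The contrapositive of premise 1 (O(~v -> k)) is O(~k -> v), and O(~k) is already established, so O(v).
The contrapositive of premise 3 (O(~u -> ~v)) is O(v -> u), and O(v) is already established, so O(u).
However, premise 4 gives O(~u).
We now have both O(u) and O(~u) — u is simultaneously obligatory and forbidden, violating the D-axiom.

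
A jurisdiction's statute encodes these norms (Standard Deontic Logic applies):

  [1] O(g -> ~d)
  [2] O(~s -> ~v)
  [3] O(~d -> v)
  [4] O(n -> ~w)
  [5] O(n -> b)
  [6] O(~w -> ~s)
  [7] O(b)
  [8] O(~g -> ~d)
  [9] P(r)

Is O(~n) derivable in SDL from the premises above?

Premises 1 and 8 cover both cases: O(g -> ~d) and O(~g -> ~d). Since g ∨ ~g is a tautology, O(~d) follows.
With premise 3, O(~d -> v), the K-axiom yields O(v).
The contrapositive of premise 2 (O(~s -> ~v)) is O(v -> s), and O(v) is already established, so O(s).
Premise 6 is O(~w -> ~s); contrapositively O(s -> w). Since O(s) holds, K gives O(w).
Premise 4 is O(n -> ~w); contrapositively O(w -> ~n). Since O(w) holds, K gives O(~n).
Premises 5, 7, 9 do not contribute to this derivation.
So O(~n) follows.

Yes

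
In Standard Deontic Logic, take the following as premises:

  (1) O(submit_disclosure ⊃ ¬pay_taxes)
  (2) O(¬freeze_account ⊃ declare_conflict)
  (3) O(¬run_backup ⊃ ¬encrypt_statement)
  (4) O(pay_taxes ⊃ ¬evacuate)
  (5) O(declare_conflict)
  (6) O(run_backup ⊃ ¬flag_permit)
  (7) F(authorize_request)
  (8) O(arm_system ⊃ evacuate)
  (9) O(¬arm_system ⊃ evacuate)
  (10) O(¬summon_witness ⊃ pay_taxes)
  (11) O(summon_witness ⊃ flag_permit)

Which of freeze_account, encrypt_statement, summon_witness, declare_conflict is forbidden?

encrypt_statement

Premises 8 and 9 cover both cases: O(arm_system ⊃ evacuate) and O(¬arm_system ⊃ evacuate). Since arm_system ∨ ¬arm_system is a tautology, O(evacuate) follows.
Premise 4 is O(pay_taxes ⊃ ¬evacuate); contrapositively O(evacuate ⊃ ¬pay_taxes). Since O(evacuate) holds, K gives O(¬pay_taxes).
Premise 10 is O(¬summon_witness ⊃ pay_taxes); contrapositively O(¬pay_taxes ⊃ summon_witness). Since O(¬pay_taxes) holds, K gives O(summon_witness).
With premise 11, O(summon_witness ⊃ flag_permit), the K-axiom yields O(flag_permit).
Premise 6 is O(run_backup ⊃ ¬flag_permit); contrapositively O(flag_permit ⊃ ¬run_backup). Since O(flag_permit) holds, K gives O(¬run_backup).
From O(¬run_backup) and premise 3, O(¬run_backup ⊃ ¬encrypt_statement), we obtain O(¬encrypt_statement).
So O(¬encrypt_statement) holds, i.e. encrypt_statement is forbidden. None of the other listed options is forbidden under the premises.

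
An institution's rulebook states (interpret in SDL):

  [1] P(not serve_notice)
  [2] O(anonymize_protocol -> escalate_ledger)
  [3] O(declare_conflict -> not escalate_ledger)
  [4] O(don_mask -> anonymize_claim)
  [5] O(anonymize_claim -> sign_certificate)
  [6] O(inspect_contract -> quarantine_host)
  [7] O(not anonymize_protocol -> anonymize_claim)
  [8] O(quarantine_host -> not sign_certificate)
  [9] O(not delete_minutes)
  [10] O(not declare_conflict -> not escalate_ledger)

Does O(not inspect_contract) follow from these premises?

Yes

By case analysis on not declare_conflict: premise 10 gives O(not declare_conflict -> not escalate_ledger) and premise 3 gives O(declare_conflict -> not escalate_ledger), so O(not escalate_ledger) either way.
Premise 2 is O(anonymize_protocol -> escalate_ledger); contrapositively O(not escalate_ledger -> not anonymize_protocol). Since O(not escalate_ledger) holds, K gives O(not anonymize_protocol).
Premise 7 is O(not anonymize_protocol -> anonymize_claim); since O(not anonymize_protocol), deontic closure gives O(anonymize_claim).
With premise 5, O(anonymize_claim -> sign_certificate), the K-axiom yields O(sign_certificate).
The contrapositive of premise 8 (O(quarantine_host -> not sign_certificate)) is O(sign_certificate -> not quarantine_host), and O(sign_certificate) is already established, so O(not quarantine_host).
Premise 6 is O(inspect_contract -> quarantine_host); contrapositively O(not quarantine_host -> not inspect_contract). Since O(not quarantine_host) holds, K gives O(not inspect_contract).
Premises 1, 4, 9 do not contribute to this derivation.
So O(not inspect_contract) follows.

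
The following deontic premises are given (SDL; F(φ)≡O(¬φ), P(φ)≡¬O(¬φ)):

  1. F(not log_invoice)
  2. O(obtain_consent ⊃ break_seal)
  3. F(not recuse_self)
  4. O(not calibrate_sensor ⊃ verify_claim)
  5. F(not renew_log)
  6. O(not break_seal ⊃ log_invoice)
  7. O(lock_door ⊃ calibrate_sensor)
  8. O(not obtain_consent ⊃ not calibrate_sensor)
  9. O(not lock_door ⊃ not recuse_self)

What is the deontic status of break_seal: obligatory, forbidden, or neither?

Obligatory

Premise 3, F(not recuse_self), is equivalent to O(recuse_self).
Premise 9 is O(not lock_door ⊃ not recuse_self); contrapositively O(recuse_self ⊃ lock_door). Since O(recuse_self) holds, K gives O(lock_door).
Premise 7 is O(lock_door ⊃ calibrate_sensor); since O(lock_door), deontic closure gives O(calibrate_sensor).
Premise 8, O(not obtain_consent ⊃ not calibrate_sensor), contraposes to O(calibrate_sensor ⊃ obtain_consent); with O(calibrate_sensor) we get O(obtain_consent).
Applying K to premise 2 (O(obtain_consent ⊃ break_seal)) and O(obtain_consent) yields O(break_seal).
Premises 1, 4, 5, 6 do not contribute to this derivation.
Hence break_seal is obligatory.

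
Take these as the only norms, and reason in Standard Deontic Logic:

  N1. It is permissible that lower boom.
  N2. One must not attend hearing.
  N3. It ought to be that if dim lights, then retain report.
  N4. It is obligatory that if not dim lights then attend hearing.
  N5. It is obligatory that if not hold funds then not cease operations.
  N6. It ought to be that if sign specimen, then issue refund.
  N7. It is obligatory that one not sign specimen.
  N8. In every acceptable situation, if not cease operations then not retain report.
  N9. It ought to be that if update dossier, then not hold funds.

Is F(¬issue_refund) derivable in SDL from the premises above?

No

Premise 6 is O(sign_specimen → issue_refund), but O(sign_specimen) is not derivable from the premises, so it does not yield O(issue_refund).
No other premise forces O(issue_refund). An ideal world satisfying every premise can still have ¬issue_refund true, so F(¬issue_refund) is not derivable.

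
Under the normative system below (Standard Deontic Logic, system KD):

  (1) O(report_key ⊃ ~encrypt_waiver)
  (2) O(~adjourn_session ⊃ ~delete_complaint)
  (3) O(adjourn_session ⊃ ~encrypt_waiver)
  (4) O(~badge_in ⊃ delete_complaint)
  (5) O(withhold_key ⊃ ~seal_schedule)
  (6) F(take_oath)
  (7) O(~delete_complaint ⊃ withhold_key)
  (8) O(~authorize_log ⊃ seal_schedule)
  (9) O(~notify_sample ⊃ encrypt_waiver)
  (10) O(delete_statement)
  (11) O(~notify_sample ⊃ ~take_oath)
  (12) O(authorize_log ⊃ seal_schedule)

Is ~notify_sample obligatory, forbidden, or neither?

Premises 8 and 12 cover both cases: O(~authorize_log ⊃ seal_schedule) and O(authorize_log ⊃ seal_schedule). Since ~authorize_log ∨ authorize_log is a tautology, O(seal_schedule) follows.
The contrapositive of premise 5 (O(withhold_key ⊃ ~seal_schedule)) is O(seal_schedule ⊃ ~withhold_key), and O(seal_schedule) is already established, so O(~withhold_key).
Premise 7 is O(~delete_complaint ⊃ withhold_key); contrapositively O(~withhold_key ⊃ delete_complaint). Since O(~withhold_key) holds, K gives O(delete_complaint).
Premise 2 is O(~adjourn_session ⊃ ~delete_complaint); contrapositively O(delete_complaint ⊃ adjourn_session). Since O(delete_complaint) holds, K gives O(adjourn_session).
With premise 3, O(adjourn_session ⊃ ~encrypt_waiver), the K-axiom yields O(~encrypt_waiver).
The contrapositive of premise 9 (O(~notify_sample ⊃ encrypt_waiver)) is O(~encrypt_waiver ⊃ notify_sample), and O(~encrypt_waiver) is already established, so O(notify_sample).
Premises 1, 4, 6, 10, 11 do not contribute to this derivation.
Thus O(notify_sample), which is F(~notify_sample): ~notify_sample is forbidden.

Forbidden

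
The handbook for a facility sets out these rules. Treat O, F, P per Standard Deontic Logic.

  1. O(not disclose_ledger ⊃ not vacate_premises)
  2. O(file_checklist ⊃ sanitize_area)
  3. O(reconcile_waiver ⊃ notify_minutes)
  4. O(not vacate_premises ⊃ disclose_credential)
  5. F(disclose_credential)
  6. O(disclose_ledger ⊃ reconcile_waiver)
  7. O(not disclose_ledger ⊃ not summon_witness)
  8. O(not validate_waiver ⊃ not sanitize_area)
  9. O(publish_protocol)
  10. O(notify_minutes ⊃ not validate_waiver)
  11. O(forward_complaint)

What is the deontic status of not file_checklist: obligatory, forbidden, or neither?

Obligatory

F(disclose_credential) at premise 5 means O(not disclose_credential).
Premise 4 is O(not vacate_premises ⊃ disclose_credential); contrapositively O(not disclose_credential ⊃ vacate_premises). Since O(not disclose_credential) holds, K gives O(vacate_premises).
The contrapositive of premise 1 (O(not disclose_ledger ⊃ not vacate_premises)) is O(vacate_premises ⊃ disclose_ledger), and O(vacate_premises) is already established, so O(disclose_ledger).
With premise 6, O(disclose_ledger ⊃ reconcile_waiver), the K-axiom yields O(reconcile_waiver).
From O(reconcile_waiver) and premise 3, O(reconcile_waiver ⊃ notify_minutes), we obtain O(notify_minutes).
With premise 10, O(notify_minutes ⊃ not validate_waiver), the K-axiom yields O(not validate_waiver).
From O(not validate_waiver) and premise 8, O(not validate_waiver ⊃ not sanitize_area), we obtain O(not sanitize_area).
Premise 2, O(file_checklist ⊃ sanitize_area), contraposes to O(not sanitize_area ⊃ not file_checklist); with O(not sanitize_area) we get O(not file_checklist).
Premises 7, 9, 11 do not contribute to this derivation.
Hence not file_checklist is obligatory.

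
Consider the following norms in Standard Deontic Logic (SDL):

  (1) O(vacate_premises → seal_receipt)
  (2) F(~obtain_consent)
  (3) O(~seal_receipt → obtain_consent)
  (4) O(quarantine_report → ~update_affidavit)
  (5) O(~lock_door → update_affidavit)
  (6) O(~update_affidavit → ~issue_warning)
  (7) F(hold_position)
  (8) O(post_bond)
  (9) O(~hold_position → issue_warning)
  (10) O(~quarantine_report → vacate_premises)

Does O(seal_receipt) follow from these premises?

F(hold_position) at premise 7 means O(~hold_position).
Applying K to premise 9 (O(~hold_position → issue_warning)) and O(~hold_position) yields O(issue_warning).
Premise 6, O(~update_affidavit → ~issue_warning), contraposes to O(issue_warning → update_affidavit); with O(issue_warning) we get O(update_affidavit).
Premise 4, O(quarantine_report → ~update_affidavit), contraposes to O(update_affidavit → ~quarantine_report); with O(update_affidavit) we get O(~quarantine_report).
Applying K to premise 10 (O(~quarantine_report → vacate_premises)) and O(~quarantine_report) yields O(vacate_premises).
Applying K to premise 1 (O(vacate_premises → seal_receipt)) and O(vacate_premises) yields O(seal_receipt).
Premises 2, 3, 5, 8 do not contribute to this derivation.
So O(seal_receipt) follows.

Yes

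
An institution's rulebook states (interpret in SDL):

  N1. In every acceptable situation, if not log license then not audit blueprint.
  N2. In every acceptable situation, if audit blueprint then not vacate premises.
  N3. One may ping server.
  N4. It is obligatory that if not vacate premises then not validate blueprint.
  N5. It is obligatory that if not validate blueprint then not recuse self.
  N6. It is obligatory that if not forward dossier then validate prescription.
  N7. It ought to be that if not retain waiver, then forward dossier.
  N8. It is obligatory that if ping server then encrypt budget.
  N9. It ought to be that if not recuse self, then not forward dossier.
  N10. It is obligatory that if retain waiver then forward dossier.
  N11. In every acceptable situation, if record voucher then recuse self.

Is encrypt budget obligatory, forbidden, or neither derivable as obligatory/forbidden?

Neither

Premise 8 is O(ping_server → encrypt_budget), but O(ping_server) is not derivable from the premises (the permission P(ping_server) asserts only ¬O(¬ping_server), not O(ping_server)), so it does not yield O(encrypt_budget).
No premise or chain of K-axiom applications forces O(encrypt_budget), and none forces O(¬encrypt_budget). So encrypt_budget is neither obligatory nor forbidden under these norms.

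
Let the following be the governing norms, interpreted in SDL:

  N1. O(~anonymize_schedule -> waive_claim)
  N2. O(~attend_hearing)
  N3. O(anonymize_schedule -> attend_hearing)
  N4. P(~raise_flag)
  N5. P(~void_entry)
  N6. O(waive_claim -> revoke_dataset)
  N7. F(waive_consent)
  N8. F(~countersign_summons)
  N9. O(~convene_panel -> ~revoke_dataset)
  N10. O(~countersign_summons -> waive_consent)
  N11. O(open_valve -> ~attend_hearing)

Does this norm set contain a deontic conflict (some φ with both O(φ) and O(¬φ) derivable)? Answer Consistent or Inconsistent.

Consistent

Premise 10 is O(~countersign_summons -> waive_consent), but O(~countersign_summons) is not derivable from the premises, so it does not yield O(waive_consent).
So O(waive_consent) is not derivable, and the apparent clash with O(~waive_consent) does not arise.
A world satisfying every obligation exists (e.g. anonymize_schedule=false, attend_hearing=false, convene_panel=true, countersign_summons=true, open_valve=false, raise_flag=false, revoke_dataset=true, void_entry=false, waive_claim=true, waive_consent=false); no atom is both obligatory and forbidden, so the set is consistent.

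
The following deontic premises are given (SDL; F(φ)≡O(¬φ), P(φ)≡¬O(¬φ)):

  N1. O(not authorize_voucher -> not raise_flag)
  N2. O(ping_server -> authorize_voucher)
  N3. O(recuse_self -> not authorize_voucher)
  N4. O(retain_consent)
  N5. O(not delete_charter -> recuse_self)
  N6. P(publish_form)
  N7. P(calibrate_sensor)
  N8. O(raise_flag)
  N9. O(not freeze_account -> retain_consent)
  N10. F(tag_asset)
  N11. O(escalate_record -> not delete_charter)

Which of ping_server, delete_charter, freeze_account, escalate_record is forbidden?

Premise 8 gives O(raise_flag).
The contrapositive of premise 1 (O(not authorize_voucher -> not raise_flag)) is O(raise_flag -> authorize_voucher), and O(raise_flag) is already established, so O(authorize_voucher).
Premise 3 is O(recuse_self -> not authorize_voucher); contrapositively O(authorize_voucher -> not recuse_self). Since O(authorize_voucher) holds, K gives O(not recuse_self).
The contrapositive of premise 5 (O(not delete_charter -> recuse_self)) is O(not recuse_self -> delete_charter), and O(not recuse_self) is already established, so O(delete_charter).
Premise 11 is O(escalate_record -> not delete_charter); contrapositively O(delete_charter -> not escalate_record). Since O(delete_charter) holds, K gives O(not escalate_record).
So O(not escalate_record) holds, i.e. escalate_record is forbidden. None of the other listed options is forbidden under the premises.

escalate_record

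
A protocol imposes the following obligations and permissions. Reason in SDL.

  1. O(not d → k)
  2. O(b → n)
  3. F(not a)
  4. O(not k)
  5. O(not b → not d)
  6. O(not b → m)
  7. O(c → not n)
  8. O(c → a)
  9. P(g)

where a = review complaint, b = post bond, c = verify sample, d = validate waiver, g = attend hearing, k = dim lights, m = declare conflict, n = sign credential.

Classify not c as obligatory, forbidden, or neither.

Premise 4 states O(not k) outright.
Premise 1 is O(not d → k); contrapositively O(not k → d). Since O(not k) holds, K gives O(d).
Premise 5 is O(not b → not d); contrapositively O(d → b). Since O(d) holds, K gives O(b).
From O(b) and premise 2, O(b → n), we obtain O(n).
Premise 7, O(c → not n), contraposes to O(n → not c); with O(n) we get O(not c).
Premises 3, 6, 8, 9 do not contribute to this derivation.
Hence not c is obligatory.

Obligatory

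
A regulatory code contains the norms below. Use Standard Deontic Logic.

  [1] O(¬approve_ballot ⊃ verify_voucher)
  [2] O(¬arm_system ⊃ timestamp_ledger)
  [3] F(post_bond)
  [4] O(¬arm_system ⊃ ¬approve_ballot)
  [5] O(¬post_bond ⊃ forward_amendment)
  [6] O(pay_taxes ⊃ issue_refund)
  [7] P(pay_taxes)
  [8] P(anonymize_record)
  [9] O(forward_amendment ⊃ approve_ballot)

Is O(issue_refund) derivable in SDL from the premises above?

No

Premise 6 is O(pay_taxes ⊃ issue_refund), but O(pay_taxes) is not derivable from the premises (the permission P(pay_taxes) asserts only ¬O(¬pay_taxes), not O(pay_taxes)), so it does not yield O(issue_refund).
No other premise forces O(issue_refund). An ideal world satisfying every premise can still have issue_refund false, so O(issue_refund) is not derivable.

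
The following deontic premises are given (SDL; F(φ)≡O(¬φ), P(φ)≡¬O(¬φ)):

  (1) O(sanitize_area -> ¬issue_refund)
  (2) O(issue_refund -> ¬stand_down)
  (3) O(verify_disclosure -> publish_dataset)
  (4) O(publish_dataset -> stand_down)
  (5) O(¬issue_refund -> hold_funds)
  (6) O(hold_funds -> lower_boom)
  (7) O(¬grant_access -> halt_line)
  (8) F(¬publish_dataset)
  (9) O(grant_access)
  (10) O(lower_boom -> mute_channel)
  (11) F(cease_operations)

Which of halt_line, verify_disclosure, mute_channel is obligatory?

mute_channel

Premise 8 is F(¬publish_dataset), i.e. O(publish_dataset).
With premise 4, O(publish_dataset -> stand_down), the K-axiom yields O(stand_down).
Premise 2 is O(issue_refund -> ¬stand_down); contrapositively O(stand_down -> ¬issue_refund). Since O(stand_down) holds, K gives O(¬issue_refund).
With premise 5, O(¬issue_refund -> hold_funds), the K-axiom yields O(hold_funds).
Premise 6 is O(hold_funds -> lower_boom); since O(hold_funds), deontic closure gives O(lower_boom).
Applying K to premise 10 (O(lower_boom -> mute_channel)) and O(lower_boom) yields O(mute_channel).
So O(mute_channel) holds — mute_channel is obligatory. None of the other listed options is made obligatory by any chain of premises.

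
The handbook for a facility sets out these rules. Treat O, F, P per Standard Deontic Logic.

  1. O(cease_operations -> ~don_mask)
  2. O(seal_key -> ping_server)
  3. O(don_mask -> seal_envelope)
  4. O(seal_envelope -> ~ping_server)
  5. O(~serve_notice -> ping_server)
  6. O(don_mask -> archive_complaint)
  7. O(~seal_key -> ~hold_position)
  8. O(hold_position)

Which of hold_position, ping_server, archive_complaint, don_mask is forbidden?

Premise 8 states O(hold_position) outright.
The contrapositive of premise 7 (O(~seal_key -> ~hold_position)) is O(hold_position -> seal_key), and O(hold_position) is already established, so O(seal_key).
With premise 2, O(seal_key -> ping_server), the K-axiom yields O(ping_server).
Premise 4, O(seal_envelope -> ~ping_server), contraposes to O(ping_server -> ~seal_envelope); with O(ping_server) we get O(~seal_envelope).
Premise 3, O(don_mask -> seal_envelope), contraposes to O(~seal_envelope -> ~don_mask); with O(~seal_envelope) we get O(~don_mask).
So O(~don_mask) holds, i.e. don_mask is forbidden. None of the other listed options is forbidden under the premises.

don_mask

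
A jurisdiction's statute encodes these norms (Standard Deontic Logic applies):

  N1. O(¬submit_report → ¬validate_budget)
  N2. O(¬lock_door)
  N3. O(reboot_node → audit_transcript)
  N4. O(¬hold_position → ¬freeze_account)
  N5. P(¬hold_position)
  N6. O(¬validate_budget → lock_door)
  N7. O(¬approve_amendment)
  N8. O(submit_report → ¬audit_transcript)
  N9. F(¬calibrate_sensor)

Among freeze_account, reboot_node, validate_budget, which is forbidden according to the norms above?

reboot_node

Premise 2 gives O(¬lock_door).
Premise 6 is O(¬validate_budget → lock_door); contrapositively O(¬lock_door → validate_budget). Since O(¬lock_door) holds, K gives O(validate_budget).
Premise 1, O(¬submit_report → ¬validate_budget), contraposes to O(validate_budget → submit_report); with O(validate_budget) we get O(submit_report).
With premise 8, O(submit_report → ¬audit_transcript), the K-axiom yields O(¬audit_transcript).
Premise 3, O(reboot_node → audit_transcript), contraposes to O(¬audit_transcript → ¬reboot_node); with O(¬audit_transcript) we get O(¬reboot_node).
So O(¬reboot_node) holds, i.e. reboot_node is forbidden. None of the other listed options is forbidden under the premises.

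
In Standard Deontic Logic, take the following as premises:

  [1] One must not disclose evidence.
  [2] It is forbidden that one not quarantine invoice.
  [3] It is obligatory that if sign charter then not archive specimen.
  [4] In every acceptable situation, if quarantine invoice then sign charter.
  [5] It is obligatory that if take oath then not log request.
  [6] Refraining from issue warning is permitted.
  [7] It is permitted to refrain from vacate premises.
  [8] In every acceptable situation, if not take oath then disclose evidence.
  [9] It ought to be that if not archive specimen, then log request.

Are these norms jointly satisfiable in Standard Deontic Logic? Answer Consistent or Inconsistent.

F(¬quarantine_invoice) at premise 2 means O(quarantine_invoice).
Premise 4 is O(quarantine_invoice → sign_charter); since O(quarantine_invoice), deontic closure gives O(sign_charter).
Applying K to premise 3 (O(sign_charter → ¬archive_specimen)) and O(sign_charter) yields O(¬archive_specimen).
Applying K to premise 9 (O(¬archive_specimen → log_request)) and O(¬archive_specimen) yields O(log_request).
Premise 5 is O(take_oath → ¬log_request); contrapositively O(log_request → ¬take_oath). Since O(log_request) holds, K gives O(¬take_oath).
Applying K to premise 8 (O(¬take_oath → disclose_evidence)) and O(¬take_oath) yields O(disclose_evidence).
But premise 1, F(disclose_evidence), means O(¬disclose_evidence).
We now have both O(disclose_evidence) and O(¬disclose_evidence) — disclose_evidence is simultaneously obligatory and forbidden, violating the D-axiom.

Inconsistent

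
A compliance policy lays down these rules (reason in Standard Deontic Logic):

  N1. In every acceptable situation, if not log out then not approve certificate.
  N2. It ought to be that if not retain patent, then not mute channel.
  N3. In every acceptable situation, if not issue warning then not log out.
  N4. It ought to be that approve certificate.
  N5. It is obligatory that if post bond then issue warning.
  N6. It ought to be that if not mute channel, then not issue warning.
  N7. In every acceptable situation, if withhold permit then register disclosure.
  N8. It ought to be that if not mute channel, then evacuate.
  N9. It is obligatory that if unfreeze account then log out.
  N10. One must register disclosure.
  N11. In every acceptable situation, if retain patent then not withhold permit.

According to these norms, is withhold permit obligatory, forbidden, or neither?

Forbidden

Premise 4 states O(approve_certificate) outright.
Premise 1, O(¬log_out → ¬approve_certificate), contraposes to O(approve_certificate → log_out); with O(approve_certificate) we get O(log_out).
The contrapositive of premise 3 (O(¬issue_warning → ¬log_out)) is O(log_out → issue_warning), and O(log_out) is already established, so O(issue_warning).
The contrapositive of premise 6 (O(¬mute_channel → ¬issue_warning)) is O(issue_warning → mute_channel), and O(issue_warning) is already established, so O(mute_channel).
Premise 2 is O(¬retain_patent → ¬mute_channel); contrapositively O(mute_channel → retain_patent). Since O(mute_channel) holds, K gives O(retain_patent).
With premise 11, O(retain_patent → ¬withhold_permit), the K-axiom yields O(¬withhold_permit).
Premises 5, 7, 8, 9, 10 do not contribute to this derivation.
Thus O(¬withhold_permit), which is F(withhold_permit): withhold_permit is forbidden.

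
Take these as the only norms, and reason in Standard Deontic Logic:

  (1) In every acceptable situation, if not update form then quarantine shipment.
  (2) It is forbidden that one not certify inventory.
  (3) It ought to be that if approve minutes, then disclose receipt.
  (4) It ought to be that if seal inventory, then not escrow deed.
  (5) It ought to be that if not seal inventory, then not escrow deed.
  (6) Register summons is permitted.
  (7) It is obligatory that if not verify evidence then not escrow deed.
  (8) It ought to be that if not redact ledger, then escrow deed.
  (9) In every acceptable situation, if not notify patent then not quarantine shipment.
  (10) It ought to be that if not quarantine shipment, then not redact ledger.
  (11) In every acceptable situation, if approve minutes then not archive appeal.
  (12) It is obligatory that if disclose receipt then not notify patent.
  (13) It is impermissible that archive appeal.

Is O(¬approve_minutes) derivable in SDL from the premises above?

Yes

Premises 5 and 4 cover both cases: O(¬seal_inventory → ¬escrow_deed) and O(seal_inventory → ¬escrow_deed). Since ¬seal_inventory ∨ seal_inventory is a tautology, O(¬escrow_deed) follows.
Premise 8 is O(¬redact_ledger → escrow_deed); contrapositively O(¬escrow_deed → redact_ledger). Since O(¬escrow_deed) holds, K gives O(redact_ledger).
Premise 10 is O(¬quarantine_shipment → ¬redact_ledger); contrapositively O(redact_ledger → quarantine_shipment). Since O(redact_ledger) holds, K gives O(quarantine_shipment).
The contrapositive of premise 9 (O(¬notify_patent → ¬quarantine_shipment)) is O(quarantine_shipment → notify_patent), and O(quarantine_shipment) is already established, so O(notify_patent).
The contrapositive of premise 12 (O(disclose_receipt → ¬notify_patent)) is O(notify_patent → ¬disclose_receipt), and O(notify_patent) is already established, so O(¬disclose_receipt).
Premise 3, O(approve_minutes → disclose_receipt), contraposes to O(¬disclose_receipt → ¬approve_minutes); with O(¬disclose_receipt) we get O(¬approve_minutes).
Premises 1, 2, 6, 7, 11, 13 do not contribute to this derivation.
So O(¬approve_minutes) follows.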